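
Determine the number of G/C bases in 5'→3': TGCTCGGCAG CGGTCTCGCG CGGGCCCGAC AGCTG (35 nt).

27

Counting bases: C=13, A=3, G=14, T=5
G+C = 14 + 13 = 27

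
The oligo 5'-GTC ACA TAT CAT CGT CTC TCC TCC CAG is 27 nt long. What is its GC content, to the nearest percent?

52%

A=5, G=3, T=8, C=11
G+C = 3 + 11 = 14 out of 27 bases
%GC = 14/27 × 100 = 51.85% ≈ 52%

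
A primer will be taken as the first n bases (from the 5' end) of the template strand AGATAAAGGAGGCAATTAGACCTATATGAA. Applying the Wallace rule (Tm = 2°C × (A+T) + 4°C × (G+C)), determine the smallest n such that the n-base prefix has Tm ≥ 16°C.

n = 7

First 6 bases: AGATAA → Tm = 14°C (< 16°C)
First 7 bases: AGATAAA → Tm = 16°C (≥ 16°C)
Since every base adds ≥2°C, Tm only increases with n, so the threshold is first crossed at n = 7.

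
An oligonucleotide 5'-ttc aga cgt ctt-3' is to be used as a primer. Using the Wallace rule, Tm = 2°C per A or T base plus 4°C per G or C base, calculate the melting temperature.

Counting bases: A=2, C=3, G=2, T=5
A+T = 7, G+C = 5
Tm = 4·5 + 2·7 = 20 + 14 = 34°C

34°C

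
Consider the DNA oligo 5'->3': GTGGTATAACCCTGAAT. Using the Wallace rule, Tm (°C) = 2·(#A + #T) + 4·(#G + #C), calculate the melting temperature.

Counting bases: T=5, C=3, A=5, G=4
AT pairs contribute 10, GC pairs contribute 7.
Tm = 2×10 + 4×7 = 48°C

48°C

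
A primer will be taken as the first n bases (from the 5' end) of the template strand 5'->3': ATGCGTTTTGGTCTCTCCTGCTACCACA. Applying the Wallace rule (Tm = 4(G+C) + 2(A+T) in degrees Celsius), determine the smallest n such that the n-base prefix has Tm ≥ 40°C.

First 13 bases: ATGCGTTTTGGTC → Tm = 38°C (< 40°C)
First 14 bases: ATGCGTTTTGGTCT → Tm = 40°C (≥ 40°C)
Since every base adds ≥2°C, Tm only increases with n, so the threshold is first crossed at n = 14.

n = 14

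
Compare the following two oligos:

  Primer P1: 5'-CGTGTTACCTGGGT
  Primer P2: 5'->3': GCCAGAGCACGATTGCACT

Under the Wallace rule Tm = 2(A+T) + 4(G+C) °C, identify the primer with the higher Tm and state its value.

Primer P1: A+T=6, G+C=8 → Tm = 2(6)+4(8) = 44°C
Primer P2: A+T=8, G+C=11 → Tm = 2(8)+4(11) = 60°C
44°C vs 60°C → primer P2 is higher.

Primer P2, 60°C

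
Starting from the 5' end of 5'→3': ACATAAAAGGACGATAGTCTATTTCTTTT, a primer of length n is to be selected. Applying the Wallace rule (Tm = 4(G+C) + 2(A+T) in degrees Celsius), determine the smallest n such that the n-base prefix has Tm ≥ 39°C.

First 14 bases: ACATAAAAGGACGA → Tm = 38°C (< 39°C)
First 15 bases: ACATAAAAGGACGAT → Tm = 40°C (≥ 39°C)
Each additional base adds 2°C (A/T) or 4°C (G/C), so Tm is non-decreasing in n; n = 15 is the first length to reach 39°C.

n = 15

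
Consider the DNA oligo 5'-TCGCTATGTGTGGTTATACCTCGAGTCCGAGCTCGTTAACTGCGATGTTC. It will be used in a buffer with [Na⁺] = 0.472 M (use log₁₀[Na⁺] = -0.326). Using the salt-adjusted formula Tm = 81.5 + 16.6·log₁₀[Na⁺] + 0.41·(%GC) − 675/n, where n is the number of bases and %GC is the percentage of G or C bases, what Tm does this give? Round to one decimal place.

83.1°C

Length n = 50. Base counts: C=12, A=8, G=13, T=17
G+C = 25, so %GC = 25/50 × 100 = 50%
Salt term: 16.6 × (-0.326) = -5.412
GC term: 0.41 × 50 = 20.5; length term: −675/50 = −13.5
Tm = 81.5 + (-5.412) + 20.5 − 13.5 = 83.088 → 83.1°C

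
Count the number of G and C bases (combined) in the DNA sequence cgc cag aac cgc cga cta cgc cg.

Scanning the sequence gives A=5, G=6, T=1, C=11.
Total G or C: 6 + 11 = 17

17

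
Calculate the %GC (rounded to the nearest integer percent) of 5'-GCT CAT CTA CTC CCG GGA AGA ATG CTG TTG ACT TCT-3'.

50%

Counting bases: T=11, C=10, A=7, G=8
G+C = 8 + 10 = 18 out of 36 bases
%GC = 18/36 × 100 = 50% ≈ 50%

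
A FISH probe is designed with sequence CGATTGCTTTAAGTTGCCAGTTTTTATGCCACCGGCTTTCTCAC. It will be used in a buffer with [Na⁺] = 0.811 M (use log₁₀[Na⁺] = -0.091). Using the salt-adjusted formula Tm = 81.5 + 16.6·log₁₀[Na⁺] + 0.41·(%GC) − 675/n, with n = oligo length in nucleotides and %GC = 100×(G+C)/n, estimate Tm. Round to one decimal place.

Length n = 44. Base counts: C=12, A=7, G=8, T=17
G+C = 20, so %GC = 20/44 × 100 = 45.455%
Salt term: 16.6 × (-0.091) = -1.511
GC term: 0.41 × 45.455 = 18.637; length term: −675/44 = −15.341
Tm = 81.5 + (-1.511) + 18.637 − 15.341 = 83.285 → 83.3°C

83.3°C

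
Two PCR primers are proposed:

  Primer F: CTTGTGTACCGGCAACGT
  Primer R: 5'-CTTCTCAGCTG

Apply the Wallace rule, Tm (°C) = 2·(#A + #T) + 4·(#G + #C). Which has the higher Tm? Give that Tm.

Primer F: A+T=8, G+C=10 → Tm = 2(8)+4(10) = 56°C
Primer R: A+T=5, G+C=6 → Tm = 2(5)+4(6) = 34°C
56°C vs 34°C → primer F is higher.

Primer F, 56°C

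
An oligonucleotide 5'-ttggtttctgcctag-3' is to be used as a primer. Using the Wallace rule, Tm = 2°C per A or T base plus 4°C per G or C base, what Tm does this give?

Base counts: C=3, G=4, T=7, A=1
A+T = 8, G+C = 7
Tm = 2(8) + 4(7) = 16 + 28 = 44°C

44°C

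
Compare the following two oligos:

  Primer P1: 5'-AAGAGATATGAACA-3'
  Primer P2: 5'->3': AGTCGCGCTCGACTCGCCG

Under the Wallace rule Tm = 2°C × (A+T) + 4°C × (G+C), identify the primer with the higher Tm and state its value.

Primer P2, 66°C

Primer P1: A+T=10, G+C=4 → Tm = 2(10)+4(4) = 36°C
Primer P2: A+T=5, G+C=14 → Tm = 2(5)+4(14) = 66°C
36°C vs 66°C → primer P2 is higher.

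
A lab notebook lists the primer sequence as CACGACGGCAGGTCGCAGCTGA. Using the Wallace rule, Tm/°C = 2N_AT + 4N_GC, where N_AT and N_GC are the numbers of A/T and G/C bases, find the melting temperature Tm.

Scanning the sequence gives T=2, A=5, C=7, G=8.
AT pairs contribute 7, GC pairs contribute 15.
Tm = 4·15 + 2·7 = 60 + 14 = 74°C

74°C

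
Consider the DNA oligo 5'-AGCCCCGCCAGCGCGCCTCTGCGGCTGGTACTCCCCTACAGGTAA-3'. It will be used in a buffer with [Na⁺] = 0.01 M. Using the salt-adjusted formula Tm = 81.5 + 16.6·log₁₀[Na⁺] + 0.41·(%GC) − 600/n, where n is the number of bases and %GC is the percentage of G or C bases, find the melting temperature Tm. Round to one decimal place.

63.2°C

Length n = 45. Base counts: A=7, T=7, C=19, G=12
G+C = 31, so %GC = 31/45 × 100 = 68.889%
Salt term: 16.6 × (-2) = -33.2
GC term: 0.41 × 68.889 = 28.244; length term: −600/45 = −13.333
Tm = 81.5 + (-33.2) + 28.244 − 13.333 = 63.211 → 63.2°C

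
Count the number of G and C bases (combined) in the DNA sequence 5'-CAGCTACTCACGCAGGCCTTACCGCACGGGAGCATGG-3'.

A=8, G=11, T=5, C=13
Total G or C: 11 + 13 = 24

24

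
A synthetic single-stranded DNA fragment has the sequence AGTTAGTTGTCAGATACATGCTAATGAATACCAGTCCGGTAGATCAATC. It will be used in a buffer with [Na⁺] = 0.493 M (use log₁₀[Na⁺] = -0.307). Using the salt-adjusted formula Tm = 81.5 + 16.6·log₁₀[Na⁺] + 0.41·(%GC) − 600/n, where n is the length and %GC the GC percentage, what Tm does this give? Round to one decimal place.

80.1°C

Length n = 49. G=10, T=14, C=9, A=16
G+C = 19, so %GC = 19/49 × 100 = 38.776%
Salt term: 16.6 × (-0.307) = -5.096
GC term: 0.41 × 38.776 = 15.898; length term: −600/49 = −12.245
Tm = 81.5 + (-5.096) + 15.898 − 12.245 = 80.057 → 80.1°C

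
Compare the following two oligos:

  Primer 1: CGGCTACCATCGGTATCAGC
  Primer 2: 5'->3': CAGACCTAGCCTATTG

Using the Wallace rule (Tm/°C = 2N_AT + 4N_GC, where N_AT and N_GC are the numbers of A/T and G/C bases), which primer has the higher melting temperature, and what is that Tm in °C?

Primer 1, 64°C

Primer 1: A+T=8, G+C=12 → Tm = 2(8)+4(12) = 64°C
Primer 2: A+T=8, G+C=8 → Tm = 2(8)+4(8) = 48°C
64°C vs 48°C → primer 1 is higher.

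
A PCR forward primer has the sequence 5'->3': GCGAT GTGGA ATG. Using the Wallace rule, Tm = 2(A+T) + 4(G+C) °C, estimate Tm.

Base counts: T=3, C=1, A=3, G=6
A+T = 6, G+C = 7
Tm = 4·7 + 2·6 = 28 + 12 = 40°C

40°C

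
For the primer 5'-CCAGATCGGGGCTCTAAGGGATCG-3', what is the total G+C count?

Base counts: C=6, G=9, T=4, A=5
Total G or C: 9 + 6 = 15

15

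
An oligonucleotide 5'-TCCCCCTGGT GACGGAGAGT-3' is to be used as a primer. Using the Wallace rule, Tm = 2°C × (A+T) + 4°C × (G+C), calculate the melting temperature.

Counting bases: A=3, T=4, G=7, C=6
A+T = 7, G+C = 13
Tm = 2(7) + 4(13) = 14 + 52 = 66°C

66°C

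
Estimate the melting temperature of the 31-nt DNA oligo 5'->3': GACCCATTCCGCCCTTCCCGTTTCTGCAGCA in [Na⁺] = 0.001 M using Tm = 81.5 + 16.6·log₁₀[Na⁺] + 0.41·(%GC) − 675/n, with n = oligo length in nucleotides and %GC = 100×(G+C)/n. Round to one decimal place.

35.1°C

Length n = 31. T=8, C=14, G=5, A=4
G+C = 19, so %GC = 19/31 × 100 = 61.29%
Salt term: 16.6 × (-3) = -49.8
GC term: 0.41 × 61.29 = 25.129; length term: −675/31 = −21.774
Tm = 81.5 + (-49.8) + 25.129 − 21.774 = 35.055 → 35.1°C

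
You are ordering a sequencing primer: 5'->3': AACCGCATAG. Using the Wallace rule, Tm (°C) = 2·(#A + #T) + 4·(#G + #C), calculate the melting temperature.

30°C

T=1, G=2, A=4, C=3
A+T = 5, G+C = 5
Tm = 2(5) + 4(5) = 10 + 20 = 30°C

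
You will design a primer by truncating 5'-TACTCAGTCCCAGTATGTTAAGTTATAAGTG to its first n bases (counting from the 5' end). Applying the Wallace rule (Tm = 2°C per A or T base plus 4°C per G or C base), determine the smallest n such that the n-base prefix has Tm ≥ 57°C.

First 20 bases: TACTCAGTCCCAGTATGTTA → Tm = 56°C (< 57°C)
First 21 bases: TACTCAGTCCCAGTATGTTAA → Tm = 58°C (≥ 57°C)
Each additional base adds 2°C (A/T) or 4°C (G/C), so Tm is non-decreasing in n; n = 21 is the first length to reach 57°C.

n = 21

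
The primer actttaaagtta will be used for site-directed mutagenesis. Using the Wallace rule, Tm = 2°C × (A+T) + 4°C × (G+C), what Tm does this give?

Scanning the sequence gives T=5, G=1, A=5, C=1.
So N_AT = 10 and N_GC = 2.
Tm = 4·2 + 2·10 = 8 + 20 = 28°C

28°C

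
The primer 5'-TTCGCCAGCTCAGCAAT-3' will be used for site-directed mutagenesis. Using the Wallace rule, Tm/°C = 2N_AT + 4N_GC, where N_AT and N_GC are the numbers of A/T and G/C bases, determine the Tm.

52°C

T=4, A=4, G=3, C=6
So N_AT = 8 and N_GC = 9.
Tm = 2(8) + 4(9) = 16 + 36 = 52°C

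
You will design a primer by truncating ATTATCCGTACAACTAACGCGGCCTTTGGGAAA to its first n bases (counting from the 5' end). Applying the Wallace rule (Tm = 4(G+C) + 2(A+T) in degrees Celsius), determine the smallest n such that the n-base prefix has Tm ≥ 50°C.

First 18 bases: ATTATCCGTACAACTAAC → Tm = 48°C (< 50°C)
First 19 bases: ATTATCCGTACAACTAACG → Tm = 52°C (≥ 50°C)
Since every base adds ≥2°C, Tm only increases with n, so the threshold is first crossed at n = 19.

n = 19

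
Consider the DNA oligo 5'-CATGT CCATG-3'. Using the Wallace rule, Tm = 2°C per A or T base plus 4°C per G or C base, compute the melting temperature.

30°C

Scanning the sequence gives T=3, A=2, G=2, C=3.
AT pairs contribute 5, GC pairs contribute 5.
Tm = 2(5) + 4(5) = 10 + 20 = 30°C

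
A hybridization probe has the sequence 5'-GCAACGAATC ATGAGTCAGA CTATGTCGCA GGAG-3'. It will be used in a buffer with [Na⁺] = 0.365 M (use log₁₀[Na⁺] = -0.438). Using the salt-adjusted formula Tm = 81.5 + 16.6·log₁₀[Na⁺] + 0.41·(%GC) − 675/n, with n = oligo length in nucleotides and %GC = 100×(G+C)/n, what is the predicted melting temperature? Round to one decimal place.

74.9°C

Length n = 34. G=10, A=11, C=7, T=6
G+C = 17, so %GC = 17/34 × 100 = 50%
Salt term: 16.6 × (-0.438) = -7.271
GC term: 0.41 × 50 = 20.5; length term: −675/34 = −19.853
Tm = 81.5 + (-7.271) + 20.5 − 19.853 = 74.876 → 74.9°C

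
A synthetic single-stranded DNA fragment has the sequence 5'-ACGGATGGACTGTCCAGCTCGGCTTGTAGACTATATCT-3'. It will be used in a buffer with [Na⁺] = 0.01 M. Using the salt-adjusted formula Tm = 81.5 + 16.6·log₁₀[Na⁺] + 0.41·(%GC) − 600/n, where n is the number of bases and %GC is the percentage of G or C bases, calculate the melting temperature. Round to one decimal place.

Length n = 38. Base counts: A=8, G=10, T=11, C=9
G+C = 19, so %GC = 19/38 × 100 = 50%
Salt term: 16.6 × (-2) = -33.2
GC term: 0.41 × 50 = 20.5; length term: −600/38 = −15.789
Tm = 81.5 + (-33.2) + 20.5 − 15.789 = 53.011 → 53.0°C

53.0°C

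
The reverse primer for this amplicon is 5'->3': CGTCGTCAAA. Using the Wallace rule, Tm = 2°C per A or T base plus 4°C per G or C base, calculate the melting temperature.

30°C

Scanning the sequence gives T=2, G=2, A=3, C=3.
AT pairs contribute 5, GC pairs contribute 5.
Tm = 2(5) + 4(5) = 10 + 20 = 30°C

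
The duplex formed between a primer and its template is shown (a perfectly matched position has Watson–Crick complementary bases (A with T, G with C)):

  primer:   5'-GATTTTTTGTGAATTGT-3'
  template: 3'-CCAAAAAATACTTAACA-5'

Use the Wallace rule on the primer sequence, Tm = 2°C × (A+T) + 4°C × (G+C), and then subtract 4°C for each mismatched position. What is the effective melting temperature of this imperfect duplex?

34°C

Primer base counts: A=3, T=10, G=4, C=0 → A+T=13, G+C=4
Perfect-match Tm = 2(13) + 4(4) = 26 + 16 = 42°C
Mismatches (positions where the bases are not complementary): 2 (at positions 2, 9)
Effective Tm = 42 − 2×4 = 42 − 8 = 34°C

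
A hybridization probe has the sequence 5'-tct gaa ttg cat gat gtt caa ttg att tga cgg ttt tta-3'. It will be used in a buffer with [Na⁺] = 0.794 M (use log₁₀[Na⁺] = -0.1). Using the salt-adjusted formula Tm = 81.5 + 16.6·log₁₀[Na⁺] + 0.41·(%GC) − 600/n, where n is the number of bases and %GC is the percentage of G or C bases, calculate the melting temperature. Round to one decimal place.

77.1°C

Length n = 39. Base counts: A=9, G=8, T=18, C=4
G+C = 12, so %GC = 12/39 × 100 = 30.769%
Salt term: 16.6 × (-0.1) = -1.66
GC term: 0.41 × 30.769 = 12.615; length term: −600/39 = −15.385
Tm = 81.5 + (-1.66) + 12.615 − 15.385 = 77.07 → 77.1°C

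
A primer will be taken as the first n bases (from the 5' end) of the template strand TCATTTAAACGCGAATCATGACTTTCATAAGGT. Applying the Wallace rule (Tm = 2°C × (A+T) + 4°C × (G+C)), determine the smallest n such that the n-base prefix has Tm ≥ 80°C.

First 30 bases: TCATTTAAACGCGAATCATGACTTTCATAA → Tm = 78°C (< 80°C)
First 31 bases: TCATTTAAACGCGAATCATGACTTTCATAAG → Tm = 82°C (≥ 80°C)
Each additional base adds 2°C (A/T) or 4°C (G/C), so Tm is non-decreasing in n; n = 31 is the first length to reach 80°C.

n = 31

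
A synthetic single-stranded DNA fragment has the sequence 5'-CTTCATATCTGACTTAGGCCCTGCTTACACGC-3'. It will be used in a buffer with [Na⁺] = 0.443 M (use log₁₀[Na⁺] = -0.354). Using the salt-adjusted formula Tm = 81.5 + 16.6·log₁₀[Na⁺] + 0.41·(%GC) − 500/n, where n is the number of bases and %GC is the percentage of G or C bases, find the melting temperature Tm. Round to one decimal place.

80.5°C

Length n = 32. T=10, C=11, A=6, G=5
G+C = 16, so %GC = 16/32 × 100 = 50%
Salt term: 16.6 × (-0.354) = -5.876
GC term: 0.41 × 50 = 20.5; length term: −500/32 = −15.625
Tm = 81.5 + (-5.876) + 20.5 − 15.625 = 80.499 → 80.5°C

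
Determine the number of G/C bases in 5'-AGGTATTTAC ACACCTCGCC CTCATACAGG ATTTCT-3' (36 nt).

16

Base counts: T=11, G=5, A=9, C=11
G+C = 5 + 11 = 16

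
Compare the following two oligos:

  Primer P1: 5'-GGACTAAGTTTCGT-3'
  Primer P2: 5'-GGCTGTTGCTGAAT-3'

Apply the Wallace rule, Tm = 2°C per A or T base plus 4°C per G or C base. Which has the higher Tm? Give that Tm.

Primer P1: A+T=8, G+C=6 → Tm = 2(8)+4(6) = 40°C
Primer P2: A+T=7, G+C=7 → Tm = 2(7)+4(7) = 42°C
40°C vs 42°C → primer P2 is higher.

Primer P2, 42°C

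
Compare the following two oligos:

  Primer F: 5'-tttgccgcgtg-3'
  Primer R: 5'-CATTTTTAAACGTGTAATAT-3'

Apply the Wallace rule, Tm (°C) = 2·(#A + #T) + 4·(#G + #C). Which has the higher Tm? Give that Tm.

Primer R, 48°C

Primer F: A+T=4, G+C=7 → Tm = 2(4)+4(7) = 36°C
Primer R: A+T=16, G+C=4 → Tm = 2(16)+4(4) = 48°C
36°C vs 48°C → primer R is higher.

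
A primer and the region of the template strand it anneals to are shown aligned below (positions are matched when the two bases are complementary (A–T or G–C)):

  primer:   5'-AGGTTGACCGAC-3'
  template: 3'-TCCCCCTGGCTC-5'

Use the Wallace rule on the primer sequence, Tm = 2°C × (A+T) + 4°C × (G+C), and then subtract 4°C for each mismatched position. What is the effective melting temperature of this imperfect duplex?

26°C

Primer base counts: A=3, T=2, G=4, C=3 → A+T=5, G+C=7
Perfect-match Tm = 2(5) + 4(7) = 10 + 28 = 38°C
Mismatches (positions where the bases are not complementary): 3 (at positions 4, 5, 12)
Effective Tm = 38 − 3×4 = 38 − 12 = 26°C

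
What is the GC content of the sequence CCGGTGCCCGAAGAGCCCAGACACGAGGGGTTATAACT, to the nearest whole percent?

61%

T=5, C=11, G=12, A=10
G+C = 12 + 11 = 23 out of 38 bases
%GC = 23/38 × 100 = 60.53% ≈ 61%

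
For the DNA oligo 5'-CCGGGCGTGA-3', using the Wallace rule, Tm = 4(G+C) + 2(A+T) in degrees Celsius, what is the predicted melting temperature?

36°C

G=5, A=1, T=1, C=3
So N_AT = 2 and N_GC = 8.
Tm = 4·8 + 2·2 = 32 + 4 = 36°C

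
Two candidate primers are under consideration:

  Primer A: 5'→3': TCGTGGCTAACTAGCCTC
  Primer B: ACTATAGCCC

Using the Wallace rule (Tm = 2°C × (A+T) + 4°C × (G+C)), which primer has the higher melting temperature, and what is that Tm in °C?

Primer A: A+T=8, G+C=10 → Tm = 2(8)+4(10) = 56°C
Primer B: A+T=5, G+C=5 → Tm = 2(5)+4(5) = 30°C
56°C vs 30°C → primer A is higher.

Primer A, 56°C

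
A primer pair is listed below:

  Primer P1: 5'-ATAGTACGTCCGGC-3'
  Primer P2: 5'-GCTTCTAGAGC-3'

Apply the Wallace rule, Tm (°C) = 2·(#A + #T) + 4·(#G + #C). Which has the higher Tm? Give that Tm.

Primer P1: A+T=6, G+C=8 → Tm = 2(6)+4(8) = 44°C
Primer P2: A+T=5, G+C=6 → Tm = 2(5)+4(6) = 34°C
44°C vs 34°C → primer P1 is higher.

Primer P1, 44°C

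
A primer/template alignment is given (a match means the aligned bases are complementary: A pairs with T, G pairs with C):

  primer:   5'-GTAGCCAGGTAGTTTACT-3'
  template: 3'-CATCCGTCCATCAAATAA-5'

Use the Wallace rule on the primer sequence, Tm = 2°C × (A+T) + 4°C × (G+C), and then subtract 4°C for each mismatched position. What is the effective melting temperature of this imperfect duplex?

Primer base counts: A=4, T=6, G=5, C=3 → A+T=10, G+C=8
Perfect-match Tm = 2(10) + 4(8) = 20 + 32 = 52°C
Mismatches (positions where the bases are not complementary): 2 (at positions 5, 17)
Effective Tm = 52 − 2×4 = 52 − 8 = 44°C

44°C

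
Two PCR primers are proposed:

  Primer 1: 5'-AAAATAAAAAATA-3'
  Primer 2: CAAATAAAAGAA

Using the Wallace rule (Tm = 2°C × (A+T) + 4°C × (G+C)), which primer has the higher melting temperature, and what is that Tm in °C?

Primer 1: A+T=13, G+C=0 → Tm = 2(13)+4(0) = 26°C
Primer 2: A+T=10, G+C=2 → Tm = 2(10)+4(2) = 28°C
26°C vs 28°C → primer 2 is higher.

Primer 2, 28°C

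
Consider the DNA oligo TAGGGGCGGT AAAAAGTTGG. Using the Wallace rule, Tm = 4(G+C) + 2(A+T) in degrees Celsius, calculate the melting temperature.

60°C

T=4, G=9, C=1, A=6
AT pairs contribute 10, GC pairs contribute 10.
Tm = 2(10) + 4(10) = 20 + 40 = 60°C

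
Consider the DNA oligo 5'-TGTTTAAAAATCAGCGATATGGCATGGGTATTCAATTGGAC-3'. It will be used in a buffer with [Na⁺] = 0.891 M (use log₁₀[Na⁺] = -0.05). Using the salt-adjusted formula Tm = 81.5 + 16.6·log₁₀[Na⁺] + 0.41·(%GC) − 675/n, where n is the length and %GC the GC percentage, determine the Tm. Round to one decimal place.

79.2°C

Length n = 41. Scanning the sequence gives A=13, G=10, C=5, T=13.
G+C = 15, so %GC = 15/41 × 100 = 36.585%
Salt term: 16.6 × (-0.05) = -0.83
GC term: 0.41 × 36.585 = 15; length term: −675/41 = −16.463
Tm = 81.5 + (-0.83) + 15 − 16.463 = 79.207 → 79.2°C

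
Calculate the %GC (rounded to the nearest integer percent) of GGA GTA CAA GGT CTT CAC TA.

Counting bases: A=6, C=4, G=5, T=5
G+C = 5 + 4 = 9 out of 20 bases
%GC = 9/20 × 100 = 45% ≈ 45%

45%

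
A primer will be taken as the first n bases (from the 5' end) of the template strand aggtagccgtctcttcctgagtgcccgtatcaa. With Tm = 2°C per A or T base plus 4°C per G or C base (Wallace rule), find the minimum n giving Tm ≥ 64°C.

n = 21

First 20 bases: AGGTAGCCGTCTCTTCCTGA → Tm = 62°C (< 64°C)
First 21 bases: AGGTAGCCGTCTCTTCCTGAG → Tm = 66°C (≥ 64°C)
Since every base adds ≥2°C, Tm only increases with n, so the threshold is first crossed at n = 21.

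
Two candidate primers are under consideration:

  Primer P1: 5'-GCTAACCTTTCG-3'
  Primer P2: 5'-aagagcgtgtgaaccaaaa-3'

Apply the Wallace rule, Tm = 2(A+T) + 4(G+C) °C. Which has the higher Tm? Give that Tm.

Primer P2, 54°C

Primer P1: A+T=6, G+C=6 → Tm = 2(6)+4(6) = 36°C
Primer P2: A+T=11, G+C=8 → Tm = 2(11)+4(8) = 54°C
36°C vs 54°C → primer P2 is higher.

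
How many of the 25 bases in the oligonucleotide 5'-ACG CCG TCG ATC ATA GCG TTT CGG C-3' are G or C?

G=7, C=8, A=4, T=6
G+C = 7 + 8 = 15

15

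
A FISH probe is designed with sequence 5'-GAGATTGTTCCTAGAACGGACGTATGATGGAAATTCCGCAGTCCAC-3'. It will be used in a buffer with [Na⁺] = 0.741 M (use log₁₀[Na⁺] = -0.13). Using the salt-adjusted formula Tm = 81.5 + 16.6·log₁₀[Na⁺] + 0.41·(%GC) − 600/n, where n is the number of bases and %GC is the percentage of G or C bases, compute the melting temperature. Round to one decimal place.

85.9°C

Length n = 46. Scanning the sequence gives G=12, T=11, A=13, C=10.
G+C = 22, so %GC = 22/46 × 100 = 47.826%
Salt term: 16.6 × (-0.13) = -2.158
GC term: 0.41 × 47.826 = 19.609; length term: −600/46 = −13.043
Tm = 81.5 + (-2.158) + 19.609 − 13.043 = 85.908 → 85.9°C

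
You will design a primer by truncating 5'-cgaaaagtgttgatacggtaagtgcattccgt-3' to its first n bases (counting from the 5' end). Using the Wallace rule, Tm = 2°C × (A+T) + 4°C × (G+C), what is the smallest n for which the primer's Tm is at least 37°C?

n = 14

First 13 bases: CGAAAAGTGTTGA → Tm = 36°C (< 37°C)
First 14 bases: CGAAAAGTGTTGAT → Tm = 38°C (≥ 37°C)
Since every base adds ≥2°C, Tm only increases with n, so the threshold is first crossed at n = 14.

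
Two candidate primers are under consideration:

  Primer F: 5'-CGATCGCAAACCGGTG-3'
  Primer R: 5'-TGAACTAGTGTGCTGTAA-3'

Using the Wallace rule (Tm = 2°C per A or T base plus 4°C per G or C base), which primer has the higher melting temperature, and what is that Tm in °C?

Primer F: A+T=6, G+C=10 → Tm = 2(6)+4(10) = 52°C
Primer R: A+T=11, G+C=7 → Tm = 2(11)+4(7) = 50°C
52°C vs 50°C → primer F is higher.

Primer F, 52°C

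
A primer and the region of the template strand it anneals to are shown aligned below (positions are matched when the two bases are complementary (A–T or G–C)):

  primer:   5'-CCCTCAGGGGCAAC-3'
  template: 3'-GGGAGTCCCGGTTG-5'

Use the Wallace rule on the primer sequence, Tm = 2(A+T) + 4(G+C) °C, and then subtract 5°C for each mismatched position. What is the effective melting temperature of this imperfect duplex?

Primer base counts: A=3, T=1, G=4, C=6 → A+T=4, G+C=10
Perfect-match Tm = 2(4) + 4(10) = 8 + 40 = 48°C
Mismatches (positions where the bases are not complementary): 1 (at position 10)
Effective Tm = 48 − 1×5 = 48 − 5 = 43°C

43°C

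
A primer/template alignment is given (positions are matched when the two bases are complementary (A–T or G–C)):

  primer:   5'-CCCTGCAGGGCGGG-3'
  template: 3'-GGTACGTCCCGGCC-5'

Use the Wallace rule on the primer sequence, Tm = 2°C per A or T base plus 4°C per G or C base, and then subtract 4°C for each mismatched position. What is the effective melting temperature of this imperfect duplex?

Primer base counts: A=1, T=1, G=7, C=5 → A+T=2, G+C=12
Perfect-match Tm = 2(2) + 4(12) = 4 + 48 = 52°C
Mismatches (positions where the bases are not complementary): 2 (at positions 3, 12)
Effective Tm = 52 − 2×4 = 52 − 8 = 44°C

44°C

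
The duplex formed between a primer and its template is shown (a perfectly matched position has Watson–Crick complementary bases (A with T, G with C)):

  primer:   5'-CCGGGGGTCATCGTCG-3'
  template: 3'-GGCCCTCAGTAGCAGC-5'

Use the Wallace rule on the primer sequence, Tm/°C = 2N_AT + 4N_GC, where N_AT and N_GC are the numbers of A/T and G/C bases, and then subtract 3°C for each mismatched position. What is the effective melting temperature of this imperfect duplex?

Primer base counts: A=1, T=3, G=7, C=5 → A+T=4, G+C=12
Perfect-match Tm = 2(4) + 4(12) = 8 + 48 = 56°C
Mismatches (positions where the bases are not complementary): 1 (at position 6)
Effective Tm = 56 − 1×3 = 56 − 3 = 53°C

53°C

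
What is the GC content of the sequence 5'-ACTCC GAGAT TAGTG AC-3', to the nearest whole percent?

Counting bases: A=5, T=4, C=4, G=4
G+C = 4 + 4 = 8 out of 17 bases
%GC = 8/17 × 100 = 47.06% ≈ 47%

47%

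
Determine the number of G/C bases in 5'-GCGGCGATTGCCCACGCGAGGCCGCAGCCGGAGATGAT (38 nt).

27

Base counts: C=12, G=15, T=4, A=7
G+C = 15 + 12 = 27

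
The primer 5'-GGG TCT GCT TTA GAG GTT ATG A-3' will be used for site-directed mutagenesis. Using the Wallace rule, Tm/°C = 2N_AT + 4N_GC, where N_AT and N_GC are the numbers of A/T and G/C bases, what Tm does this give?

Scanning the sequence gives G=8, T=8, C=2, A=4.
AT pairs contribute 12, GC pairs contribute 10.
Tm = 2(12) + 4(10) = 24 + 40 = 64°C

64°C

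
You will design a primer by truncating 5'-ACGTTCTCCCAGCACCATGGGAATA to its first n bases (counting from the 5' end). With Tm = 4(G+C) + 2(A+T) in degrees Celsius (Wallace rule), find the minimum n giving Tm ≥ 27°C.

First 8 bases: ACGTTCTC → Tm = 24°C (< 27°C)
First 9 bases: ACGTTCTCC → Tm = 28°C (≥ 27°C)
Since every base adds ≥2°C, Tm only increases with n, so the threshold is first crossed at n = 9.

n = 9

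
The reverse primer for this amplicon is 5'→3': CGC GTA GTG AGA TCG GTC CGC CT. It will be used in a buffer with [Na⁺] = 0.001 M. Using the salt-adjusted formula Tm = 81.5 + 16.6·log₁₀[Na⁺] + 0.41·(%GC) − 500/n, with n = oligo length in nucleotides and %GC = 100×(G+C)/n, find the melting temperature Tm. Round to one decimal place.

Length n = 23. Counting bases: A=3, T=5, G=8, C=7
G+C = 15, so %GC = 15/23 × 100 = 65.217%
Salt term: 16.6 × (-3) = -49.8
GC term: 0.41 × 65.217 = 26.739; length term: −500/23 = −21.739
Tm = 81.5 + (-49.8) + 26.739 − 21.739 = 36.7 → 36.7°C

36.7°C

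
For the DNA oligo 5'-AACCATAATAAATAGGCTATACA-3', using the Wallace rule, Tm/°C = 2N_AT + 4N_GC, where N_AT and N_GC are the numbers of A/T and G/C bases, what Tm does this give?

58°C

Counting bases: C=4, T=5, G=2, A=12
So N_AT = 17 and N_GC = 6.
Tm = 2(17) + 4(6) = 34 + 24 = 58°C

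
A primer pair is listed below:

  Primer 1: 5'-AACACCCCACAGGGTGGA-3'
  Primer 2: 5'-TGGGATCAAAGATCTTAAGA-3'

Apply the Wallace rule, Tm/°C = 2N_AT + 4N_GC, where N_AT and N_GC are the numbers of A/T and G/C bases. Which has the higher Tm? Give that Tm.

Primer 1: A+T=7, G+C=11 → Tm = 2(7)+4(11) = 58°C
Primer 2: A+T=13, G+C=7 → Tm = 2(13)+4(7) = 54°C
58°C vs 54°C → primer 1 is higher.

Primer 1, 58°C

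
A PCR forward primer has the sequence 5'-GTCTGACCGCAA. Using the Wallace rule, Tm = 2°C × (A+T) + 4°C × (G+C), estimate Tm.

38°C

G=3, T=2, C=4, A=3
A+T = 5, G+C = 7
Tm = 2×5 + 4×7 = 38°C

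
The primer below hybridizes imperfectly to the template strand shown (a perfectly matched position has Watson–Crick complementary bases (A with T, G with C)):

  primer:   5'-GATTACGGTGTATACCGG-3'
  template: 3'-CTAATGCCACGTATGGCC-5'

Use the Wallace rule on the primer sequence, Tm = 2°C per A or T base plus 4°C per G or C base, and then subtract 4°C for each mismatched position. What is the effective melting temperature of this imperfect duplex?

50°C

Primer base counts: A=4, T=5, G=6, C=3 → A+T=9, G+C=9
Perfect-match Tm = 2(9) + 4(9) = 18 + 36 = 54°C
Mismatches (positions where the bases are not complementary): 1 (at position 11)
Effective Tm = 54 − 1×4 = 54 − 4 = 50°C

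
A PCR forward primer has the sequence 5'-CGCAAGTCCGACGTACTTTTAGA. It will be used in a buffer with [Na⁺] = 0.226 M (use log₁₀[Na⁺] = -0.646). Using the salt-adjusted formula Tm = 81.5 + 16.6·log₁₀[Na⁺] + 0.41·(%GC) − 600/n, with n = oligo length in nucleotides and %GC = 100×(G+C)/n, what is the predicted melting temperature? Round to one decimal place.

Length n = 23. Base counts: A=6, T=6, C=6, G=5
G+C = 11, so %GC = 11/23 × 100 = 47.826%
Salt term: 16.6 × (-0.646) = -10.724
GC term: 0.41 × 47.826 = 19.609; length term: −600/23 = −26.087
Tm = 81.5 + (-10.724) + 19.609 − 26.087 = 64.298 → 64.3°C

64.3°C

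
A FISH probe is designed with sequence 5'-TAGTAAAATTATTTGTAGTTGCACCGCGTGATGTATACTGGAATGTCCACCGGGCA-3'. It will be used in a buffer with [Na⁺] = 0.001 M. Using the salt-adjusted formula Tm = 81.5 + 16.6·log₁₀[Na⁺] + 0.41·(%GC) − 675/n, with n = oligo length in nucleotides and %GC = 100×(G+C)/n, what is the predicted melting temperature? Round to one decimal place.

37.2°C

Length n = 56. T=17, G=14, C=10, A=15
G+C = 24, so %GC = 24/56 × 100 = 42.857%
Salt term: 16.6 × (-3) = -49.8
GC term: 0.41 × 42.857 = 17.571; length term: −675/56 = −12.054
Tm = 81.5 + (-49.8) + 17.571 − 12.054 = 37.217 → 37.2°C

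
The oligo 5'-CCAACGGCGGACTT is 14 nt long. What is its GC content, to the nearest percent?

64%

Counting bases: C=5, T=2, A=3, G=4
G+C = 4 + 5 = 9 out of 14 bases
%GC = 9/14 × 100 = 64.29% ≈ 64%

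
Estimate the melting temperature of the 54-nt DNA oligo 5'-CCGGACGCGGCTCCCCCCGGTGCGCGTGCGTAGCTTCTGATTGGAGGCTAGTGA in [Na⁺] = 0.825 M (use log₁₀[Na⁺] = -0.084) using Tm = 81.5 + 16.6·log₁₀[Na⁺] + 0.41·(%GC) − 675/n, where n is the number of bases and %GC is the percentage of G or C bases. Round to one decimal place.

Length n = 54. Scanning the sequence gives T=11, C=17, A=6, G=20.
G+C = 37, so %GC = 37/54 × 100 = 68.519%
Salt term: 16.6 × (-0.084) = -1.394
GC term: 0.41 × 68.519 = 28.093; length term: −675/54 = −12.5
Tm = 81.5 + (-1.394) + 28.093 − 12.5 = 95.699 → 95.7°C

95.7°C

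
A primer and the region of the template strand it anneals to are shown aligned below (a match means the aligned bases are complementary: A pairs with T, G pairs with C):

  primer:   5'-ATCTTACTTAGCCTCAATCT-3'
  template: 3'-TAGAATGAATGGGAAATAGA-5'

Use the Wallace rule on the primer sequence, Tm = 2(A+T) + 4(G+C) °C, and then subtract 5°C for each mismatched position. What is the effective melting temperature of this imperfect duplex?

Primer base counts: A=5, T=8, G=1, C=6 → A+T=13, G+C=7
Perfect-match Tm = 2(13) + 4(7) = 26 + 28 = 54°C
Mismatches (positions where the bases are not complementary): 3 (at positions 11, 15, 16)
Effective Tm = 54 − 3×5 = 54 − 15 = 39°C

39°C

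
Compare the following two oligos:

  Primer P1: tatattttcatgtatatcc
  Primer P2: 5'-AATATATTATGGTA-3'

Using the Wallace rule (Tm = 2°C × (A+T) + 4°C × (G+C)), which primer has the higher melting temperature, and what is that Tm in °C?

Primer P1, 46°C

Primer P1: A+T=15, G+C=4 → Tm = 2(15)+4(4) = 46°C
Primer P2: A+T=12, G+C=2 → Tm = 2(12)+4(2) = 32°C
46°C vs 32°C → primer P1 is higher.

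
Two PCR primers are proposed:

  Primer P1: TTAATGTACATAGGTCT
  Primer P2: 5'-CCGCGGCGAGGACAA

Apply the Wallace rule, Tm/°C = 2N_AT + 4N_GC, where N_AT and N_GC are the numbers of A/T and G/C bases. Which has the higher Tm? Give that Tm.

Primer P1: A+T=12, G+C=5 → Tm = 2(12)+4(5) = 44°C
Primer P2: A+T=4, G+C=11 → Tm = 2(4)+4(11) = 52°C
44°C vs 52°C → primer P2 is higher.

Primer P2, 52°C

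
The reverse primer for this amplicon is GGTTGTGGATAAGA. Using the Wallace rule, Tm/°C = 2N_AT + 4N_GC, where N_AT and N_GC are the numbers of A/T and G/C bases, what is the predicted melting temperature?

Counting bases: A=4, G=6, C=0, T=4
A+T = 8, G+C = 6
Tm = 2(8) + 4(6) = 16 + 24 = 40°C

40°C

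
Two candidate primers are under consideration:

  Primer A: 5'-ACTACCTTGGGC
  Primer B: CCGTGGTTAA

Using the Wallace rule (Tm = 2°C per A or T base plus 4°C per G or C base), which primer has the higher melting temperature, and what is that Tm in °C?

Primer A: A+T=5, G+C=7 → Tm = 2(5)+4(7) = 38°C
Primer B: A+T=5, G+C=5 → Tm = 2(5)+4(5) = 30°C
38°C vs 30°C → primer A is higher.

Primer A, 38°C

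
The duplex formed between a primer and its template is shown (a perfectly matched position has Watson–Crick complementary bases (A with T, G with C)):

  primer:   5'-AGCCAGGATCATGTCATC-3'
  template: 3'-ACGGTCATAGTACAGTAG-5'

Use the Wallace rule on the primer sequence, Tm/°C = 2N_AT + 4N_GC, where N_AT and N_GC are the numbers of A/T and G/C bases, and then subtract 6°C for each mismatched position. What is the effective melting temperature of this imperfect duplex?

Primer base counts: A=5, T=4, G=4, C=5 → A+T=9, G+C=9
Perfect-match Tm = 2(9) + 4(9) = 18 + 36 = 54°C
Mismatches (positions where the bases are not complementary): 2 (at positions 1, 7)
Effective Tm = 54 − 2×6 = 54 − 12 = 42°C

42°C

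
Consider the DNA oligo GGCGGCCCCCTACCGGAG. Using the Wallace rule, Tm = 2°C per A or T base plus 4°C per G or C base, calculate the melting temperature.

66°C

C=8, T=1, A=2, G=7
A+T = 3, G+C = 15
Tm = 2×3 + 4×15 = 66°C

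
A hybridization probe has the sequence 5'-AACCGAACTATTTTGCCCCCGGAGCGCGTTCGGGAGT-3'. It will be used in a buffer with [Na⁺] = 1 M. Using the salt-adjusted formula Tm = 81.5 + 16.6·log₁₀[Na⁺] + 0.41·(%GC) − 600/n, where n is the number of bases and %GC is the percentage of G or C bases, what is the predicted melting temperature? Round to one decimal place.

89.7°C

Length n = 37. Counting bases: T=8, A=7, G=11, C=11
G+C = 22, so %GC = 22/37 × 100 = 59.459%
Salt term: 16.6 × (0) = 0
GC term: 0.41 × 59.459 = 24.378; length term: −600/37 = −16.216
Tm = 81.5 + (0) + 24.378 − 16.216 = 89.662 → 89.7°C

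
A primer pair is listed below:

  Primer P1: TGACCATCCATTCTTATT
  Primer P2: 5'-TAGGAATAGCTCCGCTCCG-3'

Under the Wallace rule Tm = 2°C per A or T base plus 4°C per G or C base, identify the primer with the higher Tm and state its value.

Primer P1: A+T=12, G+C=6 → Tm = 2(12)+4(6) = 48°C
Primer P2: A+T=8, G+C=11 → Tm = 2(8)+4(11) = 60°C
48°C vs 60°C → primer P2 is higher.

Primer P2, 60°C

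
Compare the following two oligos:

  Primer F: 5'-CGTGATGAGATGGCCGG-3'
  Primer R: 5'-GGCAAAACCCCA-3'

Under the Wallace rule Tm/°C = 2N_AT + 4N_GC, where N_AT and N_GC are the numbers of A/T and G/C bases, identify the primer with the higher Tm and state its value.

Primer F, 56°C

Primer F: A+T=6, G+C=11 → Tm = 2(6)+4(11) = 56°C
Primer R: A+T=5, G+C=7 → Tm = 2(5)+4(7) = 38°C
56°C vs 38°C → primer F is higher.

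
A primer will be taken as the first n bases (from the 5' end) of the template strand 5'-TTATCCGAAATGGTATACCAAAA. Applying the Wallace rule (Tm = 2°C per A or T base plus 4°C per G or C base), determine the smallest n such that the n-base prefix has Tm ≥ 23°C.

n = 9

First 8 bases: TTATCCGA → Tm = 22°C (< 23°C)
First 9 bases: TTATCCGAA → Tm = 24°C (≥ 23°C)
Each additional base adds 2°C (A/T) or 4°C (G/C), so Tm is non-decreasing in n; n = 9 is the first length to reach 23°C.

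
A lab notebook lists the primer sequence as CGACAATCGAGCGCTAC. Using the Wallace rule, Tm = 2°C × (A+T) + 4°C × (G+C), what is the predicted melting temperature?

54°C

Scanning the sequence gives G=4, C=6, A=5, T=2.
A+T = 7, G+C = 10
Tm = 4·10 + 2·7 = 40 + 14 = 54°C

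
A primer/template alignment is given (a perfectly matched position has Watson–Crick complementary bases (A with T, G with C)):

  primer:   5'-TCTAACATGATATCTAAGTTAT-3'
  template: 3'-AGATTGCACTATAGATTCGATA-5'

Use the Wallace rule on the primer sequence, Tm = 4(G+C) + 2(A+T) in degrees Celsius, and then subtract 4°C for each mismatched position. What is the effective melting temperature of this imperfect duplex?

Primer base counts: A=8, T=9, G=2, C=3 → A+T=17, G+C=5
Perfect-match Tm = 2(17) + 4(5) = 34 + 20 = 54°C
Mismatches (positions where the bases are not complementary): 2 (at positions 7, 19)
Effective Tm = 54 − 2×4 = 54 − 8 = 46°C

46°C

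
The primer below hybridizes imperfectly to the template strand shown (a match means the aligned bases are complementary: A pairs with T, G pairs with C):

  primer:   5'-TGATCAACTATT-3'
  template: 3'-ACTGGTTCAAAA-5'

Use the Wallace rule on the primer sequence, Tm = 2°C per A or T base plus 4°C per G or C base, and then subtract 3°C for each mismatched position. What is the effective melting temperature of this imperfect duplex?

Primer base counts: A=4, T=5, G=1, C=2 → A+T=9, G+C=3
Perfect-match Tm = 2(9) + 4(3) = 18 + 12 = 30°C
Mismatches (positions where the bases are not complementary): 3 (at positions 4, 8, 10)
Effective Tm = 30 − 3×3 = 30 − 9 = 21°C

21°C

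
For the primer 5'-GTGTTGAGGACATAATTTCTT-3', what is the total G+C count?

C=2, T=9, G=5, A=5
Total G or C: 5 + 2 = 7

7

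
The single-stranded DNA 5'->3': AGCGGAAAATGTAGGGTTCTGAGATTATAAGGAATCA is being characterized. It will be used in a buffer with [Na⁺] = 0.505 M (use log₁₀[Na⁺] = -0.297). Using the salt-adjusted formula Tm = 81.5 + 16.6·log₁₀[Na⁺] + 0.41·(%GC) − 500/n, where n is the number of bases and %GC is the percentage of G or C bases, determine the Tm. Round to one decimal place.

Length n = 37. Counting bases: T=9, G=11, C=3, A=14
G+C = 14, so %GC = 14/37 × 100 = 37.838%
Salt term: 16.6 × (-0.297) = -4.93
GC term: 0.41 × 37.838 = 15.514; length term: −500/37 = −13.514
Tm = 81.5 + (-4.93) + 15.514 − 13.514 = 78.57 → 78.6°C

78.6°C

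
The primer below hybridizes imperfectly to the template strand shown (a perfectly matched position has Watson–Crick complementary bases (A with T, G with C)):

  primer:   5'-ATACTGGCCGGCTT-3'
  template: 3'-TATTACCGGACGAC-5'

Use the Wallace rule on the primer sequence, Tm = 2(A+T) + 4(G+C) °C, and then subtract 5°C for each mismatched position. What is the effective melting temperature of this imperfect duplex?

29°C

Primer base counts: A=2, T=4, G=4, C=4 → A+T=6, G+C=8
Perfect-match Tm = 2(6) + 4(8) = 12 + 32 = 44°C
Mismatches (positions where the bases are not complementary): 3 (at positions 4, 10, 14)
Effective Tm = 44 − 3×5 = 44 − 15 = 29°C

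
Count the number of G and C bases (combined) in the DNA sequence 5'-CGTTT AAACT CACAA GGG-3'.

8

Scanning the sequence gives A=6, G=4, C=4, T=4.
Total G or C: 4 + 4 = 8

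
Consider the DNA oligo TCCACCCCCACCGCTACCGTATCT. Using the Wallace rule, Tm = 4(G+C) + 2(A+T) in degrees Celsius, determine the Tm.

Base counts: A=4, T=5, C=13, G=2
AT pairs contribute 9, GC pairs contribute 15.
Tm = 2×9 + 4×15 = 78°C

78°C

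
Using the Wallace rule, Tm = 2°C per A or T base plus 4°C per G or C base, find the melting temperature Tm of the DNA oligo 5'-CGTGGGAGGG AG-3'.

Counting bases: G=8, A=2, C=1, T=1
So N_AT = 3 and N_GC = 9.
Tm = 4·9 + 2·3 = 36 + 6 = 42°C

42°C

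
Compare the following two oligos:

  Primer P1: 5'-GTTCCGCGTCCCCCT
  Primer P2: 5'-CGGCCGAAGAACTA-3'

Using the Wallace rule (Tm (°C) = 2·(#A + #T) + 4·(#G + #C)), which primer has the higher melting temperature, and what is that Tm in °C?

Primer P1: A+T=4, G+C=11 → Tm = 2(4)+4(11) = 52°C
Primer P2: A+T=6, G+C=8 → Tm = 2(6)+4(8) = 44°C
52°C vs 44°C → primer P1 is higher.

Primer P1, 52°C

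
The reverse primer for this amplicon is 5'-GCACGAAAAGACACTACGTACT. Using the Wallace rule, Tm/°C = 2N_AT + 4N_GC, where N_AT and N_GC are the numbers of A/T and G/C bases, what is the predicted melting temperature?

Scanning the sequence gives T=3, C=6, G=4, A=9.
A+T = 12, G+C = 10
Tm = 4·10 + 2·12 = 40 + 24 = 64°C

64°C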